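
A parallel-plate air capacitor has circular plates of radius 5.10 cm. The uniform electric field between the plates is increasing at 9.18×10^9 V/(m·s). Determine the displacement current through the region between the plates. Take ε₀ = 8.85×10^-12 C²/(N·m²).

I_d = ε₀ A (dE/dt) = (8.85×10^-12)(8.171×10^-3 m²)(9.18×10^9) = 6.64×10^-4 A.

6.64×10^-4 A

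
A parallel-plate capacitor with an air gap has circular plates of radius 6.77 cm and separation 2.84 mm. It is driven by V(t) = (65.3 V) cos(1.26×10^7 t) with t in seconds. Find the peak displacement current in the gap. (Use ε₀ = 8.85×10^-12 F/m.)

The displacement current equals the conduction current C dV/dt, which peaks at C V₀ ω.
With C = ε₀A/d = (8.85×10^-12)(0.01440)/(2.84×10^-3) = 4.487×10^-11 F and ω = 1.26×10^7 rad/s, I_d,max = (4.487×10^-11)(65.3)(1.26×10^7) = 0.0369 A.

0.0369 A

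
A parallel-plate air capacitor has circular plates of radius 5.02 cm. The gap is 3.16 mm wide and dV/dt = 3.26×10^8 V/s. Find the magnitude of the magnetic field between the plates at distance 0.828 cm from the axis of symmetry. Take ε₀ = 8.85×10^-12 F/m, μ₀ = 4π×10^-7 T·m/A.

4.75×10^-9 T

I_d = C dV/dt with C = ε₀πR²/d = 2.217×10^-11 F, so I_d = (2.217×10^-11)(3.26×10^8) = 7.227×10^-3 A.
For r < R the Ampère–Maxwell law gives B(2πr) = μ₀ I_d (r²/R²), so B = μ₀ I_d r/(2πR²) = (4π×10^-7)(7.227×10^-3)(8.28×10^-3)/(2π·0.0502²) = 4.75×10^-9 T.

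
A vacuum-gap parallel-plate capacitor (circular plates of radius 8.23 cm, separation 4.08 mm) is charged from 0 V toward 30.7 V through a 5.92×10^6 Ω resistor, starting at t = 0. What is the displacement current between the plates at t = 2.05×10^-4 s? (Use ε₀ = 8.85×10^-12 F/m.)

With C = ε₀A/d = (8.85×10^-12)(0.02128)/(4.08×10^-3) = 4.616×10^-11 F, the time constant is τ = RC = 2.733×10^-4 s, so t/τ = 0.7501 and e^(−t/τ) = 0.4723.
I_d = I_cond = (V₀/R) e^(−t/τ) = (5.186×10^-6)(0.4723) = 2.45×10^-6 A.

2.45×10^-6 A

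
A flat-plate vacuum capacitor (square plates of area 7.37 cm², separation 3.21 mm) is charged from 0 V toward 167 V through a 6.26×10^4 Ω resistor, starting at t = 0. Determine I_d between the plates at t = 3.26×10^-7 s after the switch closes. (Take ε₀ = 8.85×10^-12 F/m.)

2.06×10^-4 A

C = ε₀A/d = (8.85×10^-12)(7.37×10^-4)/(3.21×10^-3) = 2.032×10^-12 F, so τ = RC = 1.272×10^-7 s.
The conduction current is I(t) = (V₀/R) e^(−t/τ), and the displacement current between the plates equals it.
t/τ = 2.563; I_d = (167/6.26×10^4) · e^(−2.563) = (2.668×10^-3)(0.07707) = 2.06×10^-4 A.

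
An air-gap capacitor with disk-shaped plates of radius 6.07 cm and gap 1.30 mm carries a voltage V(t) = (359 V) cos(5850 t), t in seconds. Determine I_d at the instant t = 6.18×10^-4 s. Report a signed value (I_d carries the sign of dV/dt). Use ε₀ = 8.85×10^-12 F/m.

7.55×10^-5 A

C = ε₀A/d = (8.85×10^-12)(0.01158)/(1.30×10^-3) = 7.883×10^-11 F. dV/dt = V₀ω·−sin(ωt); at ωt = 3.6153 rad this factor is 0.4562.
I_d = C dV/dt = (7.883×10^-11)(359)(5850)(0.4562) = 7.55×10^-5 A.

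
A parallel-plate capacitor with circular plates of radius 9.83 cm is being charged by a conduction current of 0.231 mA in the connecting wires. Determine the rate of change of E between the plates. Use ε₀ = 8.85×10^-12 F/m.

8.60×10^8 V/(m·s)

Charge continuity gives I_d = I = 2.31×10^-4 A between the plates.
Since I_d = ε₀ A dE/dt, dE/dt = I_d/(ε₀A) = (2.31×10^-4)/((8.85×10^-12)(0.03036)) = 8.60×10^8 V/(m·s).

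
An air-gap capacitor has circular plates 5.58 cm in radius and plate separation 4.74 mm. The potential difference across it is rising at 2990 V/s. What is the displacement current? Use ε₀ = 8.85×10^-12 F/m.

5.46×10^-8 A

C = ε₀A/d = (8.85×10^-12)(9.782×10^-3)/(4.74×10^-3) = 1.826×10^-11 F.
I_d = C dV/dt = (1.826×10^-11)(2990) = 5.46×10^-8 A.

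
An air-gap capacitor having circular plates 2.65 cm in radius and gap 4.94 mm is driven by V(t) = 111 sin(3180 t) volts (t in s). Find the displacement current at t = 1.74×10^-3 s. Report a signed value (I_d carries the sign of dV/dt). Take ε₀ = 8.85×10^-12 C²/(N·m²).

1.02×10^-6 A

C = ε₀A/d = (8.85×10^-12)(2.206×10^-3)/(4.94×10^-3) = 3.952×10^-12 F. dV/dt = V₀ω·cos(ωt); at ωt = 5.5332 rad this factor is 0.7317.
I_d = C dV/dt = (3.952×10^-12)(111)(3180)(0.7317) = 1.02×10^-6 A.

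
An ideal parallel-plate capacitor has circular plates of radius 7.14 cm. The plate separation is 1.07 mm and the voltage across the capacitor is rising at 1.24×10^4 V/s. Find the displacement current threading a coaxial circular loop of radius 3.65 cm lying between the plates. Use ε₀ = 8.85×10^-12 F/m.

With E = V/d, dE/dt = 1.159×10^7 V/(m·s) and πR² = 0.01602 m², giving I_d = ε₀ πR² dE/dt = 1.643×10^-6 A.
Since J_d is uniform, the enclosed fraction is (r/R)² = 0.2613, giving I_d,enc = 4.29×10^-7 A.

4.29×10^-7 A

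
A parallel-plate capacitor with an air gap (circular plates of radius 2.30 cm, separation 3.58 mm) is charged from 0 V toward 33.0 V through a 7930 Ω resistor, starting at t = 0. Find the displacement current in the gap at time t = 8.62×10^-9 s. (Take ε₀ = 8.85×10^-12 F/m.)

C = ε₀A/d = (8.85×10^-12)(1.662×10^-3)/(3.58×10^-3) = 4.109×10^-12 F, so τ = RC = 3.258×10^-8 s.
The conduction current is I(t) = (V₀/R) e^(−t/τ), and the displacement current between the plates equals it.
t/τ = 0.2646; I_d = (33.0/7930) · e^(−0.2646) = (4.161×10^-3)(0.7675) = 3.19×10^-3 A.

3.19×10^-3 A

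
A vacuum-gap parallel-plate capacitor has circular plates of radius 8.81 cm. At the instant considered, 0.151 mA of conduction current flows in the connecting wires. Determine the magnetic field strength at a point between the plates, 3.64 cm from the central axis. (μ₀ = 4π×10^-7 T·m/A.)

Between the plates the displacement current equals the wire current: I_d = 0.151 mA = 1.51×10^-4 A.
∮B·dl = μ₀ I_d,enc with I_d,enc = I_d r²/R² = 2.578×10^-5 A; so B = μ₀ I_d,enc/(2πr) = 1.42×10^-10 T.

1.42×10^-10 T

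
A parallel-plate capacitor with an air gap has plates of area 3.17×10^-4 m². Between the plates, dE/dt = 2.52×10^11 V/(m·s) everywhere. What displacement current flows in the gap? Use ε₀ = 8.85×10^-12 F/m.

7.07×10^-4 A

With a uniform field, Φ_E = EA, so I_d = ε₀ A dE/dt = 7.07×10^-4 A.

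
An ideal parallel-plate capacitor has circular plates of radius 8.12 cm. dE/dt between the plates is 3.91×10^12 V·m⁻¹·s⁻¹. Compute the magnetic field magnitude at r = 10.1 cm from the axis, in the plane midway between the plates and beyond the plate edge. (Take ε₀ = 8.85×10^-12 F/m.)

Total displacement current: I_d = ε₀(πR²)(dE/dt) = (8.85×10^-12)(0.02071)(3.91×10^12) = 0.7166 A.
With r > R the enclosed displacement current is the full I_d; B = μ₀ I_d / (2πr) = 1.42×10^-6 T.

1.42×10^-6 T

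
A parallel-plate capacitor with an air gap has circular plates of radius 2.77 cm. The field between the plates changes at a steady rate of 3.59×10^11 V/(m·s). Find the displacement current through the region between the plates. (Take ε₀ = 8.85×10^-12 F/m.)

The displacement current is ε₀ times dΦ_E/dt = ε₀ A dE/dt = (8.85×10^-12)(2.411×10^-3)(3.59×10^11) = 7.66×10^-3 A.

7.66×10^-3 A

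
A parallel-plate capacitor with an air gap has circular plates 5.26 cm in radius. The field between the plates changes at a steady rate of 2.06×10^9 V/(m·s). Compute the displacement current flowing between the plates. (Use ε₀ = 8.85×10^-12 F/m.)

I_d = ε₀ A (dE/dt) = (8.85×10^-12)(8.692×10^-3 m²)(2.06×10^9) = 1.58×10^-4 A.

1.58×10^-4 A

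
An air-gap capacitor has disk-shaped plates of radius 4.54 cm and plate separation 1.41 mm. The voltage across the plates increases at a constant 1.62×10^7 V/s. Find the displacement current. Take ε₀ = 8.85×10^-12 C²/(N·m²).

The field between the plates is E = V/d, so dE/dt = (1.62×10^7)/(1.41×10^-3 m) = 1.149×10^10 V/(m·s).
I_d = ε₀ A (dE/dt) = (8.85×10^-12)(6.475×10^-3)(1.149×10^10) = 6.58×10^-4 A.

6.58×10^-4 A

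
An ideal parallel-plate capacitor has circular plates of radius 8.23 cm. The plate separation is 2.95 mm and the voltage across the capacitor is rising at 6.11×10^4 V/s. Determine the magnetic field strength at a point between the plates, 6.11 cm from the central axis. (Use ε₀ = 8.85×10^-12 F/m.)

7.04×10^-12 T

I_d = C dV/dt with C = ε₀πR²/d = 6.384×10^-11 F, so I_d = (6.384×10^-11)(6.11×10^4) = 3.901×10^-6 A.
An Ampèrian loop of radius r encloses a fraction (r/R)² of I_d. Then B·2πr = μ₀ I_d (r/R)², giving B = μ₀ I_d r/(2πR²) = 7.04×10^-12 T.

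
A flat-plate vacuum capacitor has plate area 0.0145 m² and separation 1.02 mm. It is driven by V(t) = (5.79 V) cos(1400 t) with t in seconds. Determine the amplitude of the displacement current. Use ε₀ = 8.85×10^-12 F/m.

1.02×10^-6 A

The displacement current equals the conduction current C dV/dt, which peaks at C V₀ ω.
With C = ε₀A/d = (8.85×10^-12)(0.0145)/(1.02×10^-3) = 1.258×10^-10 F and ω = 1400 rad/s, I_d,max = (1.258×10^-10)(5.79)(1400) = 1.02×10^-6 A.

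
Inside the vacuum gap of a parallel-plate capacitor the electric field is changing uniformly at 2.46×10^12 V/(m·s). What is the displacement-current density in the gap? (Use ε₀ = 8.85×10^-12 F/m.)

J_d = ε₀ dE/dt = (8.85×10^-12)(2.46×10^12) = 21.8 A/m².

21.8 A/m²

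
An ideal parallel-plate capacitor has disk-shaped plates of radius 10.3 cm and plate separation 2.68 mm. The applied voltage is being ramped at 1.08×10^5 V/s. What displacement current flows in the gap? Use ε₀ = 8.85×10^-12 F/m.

The field between the plates is E = V/d, so dE/dt = (1.08×10^5)/(2.68×10^-3 m) = 4.030×10^7 V/(m·s).
I_d = ε₀ A (dE/dt) = (8.85×10^-12)(0.03333)(4.030×10^7) = 1.19×10^-5 A.

1.19×10^-5 A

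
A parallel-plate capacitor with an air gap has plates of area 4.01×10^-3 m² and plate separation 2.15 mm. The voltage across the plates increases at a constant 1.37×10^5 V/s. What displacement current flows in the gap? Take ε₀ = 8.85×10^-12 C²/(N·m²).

2.26×10^-6 A

C = ε₀A/d = (8.85×10^-12)(4.01×10^-3)/(2.15×10^-3) = 1.651×10^-11 F.
I_d = C dV/dt = (1.651×10^-11)(1.37×10^5) = 2.26×10^-6 A.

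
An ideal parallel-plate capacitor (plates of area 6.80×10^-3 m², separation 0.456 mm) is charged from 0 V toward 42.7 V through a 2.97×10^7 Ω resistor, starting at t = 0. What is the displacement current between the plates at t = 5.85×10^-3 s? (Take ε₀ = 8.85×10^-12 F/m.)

3.23×10^-7 A

C = ε₀A/d = (8.85×10^-12)(6.80×10^-3)/(4.56×10^-4) = 1.320×10^-10 F and τ = RC = 3.920×10^-3 s. I_d in the gap equals the RC charging current.
I_d(t) = (V₀/R) e^(−t/τ) = 1.438×10^-6 · e^(−1.492) = 3.23×10^-7 A.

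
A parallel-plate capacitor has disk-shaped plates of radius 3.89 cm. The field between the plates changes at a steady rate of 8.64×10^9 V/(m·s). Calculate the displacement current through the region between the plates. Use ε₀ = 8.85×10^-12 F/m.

The displacement current is ε₀ times dΦ_E/dt = ε₀ A dE/dt = (8.85×10^-12)(4.754×10^-3)(8.64×10^9) = 3.64×10^-4 A.

3.64×10^-4 A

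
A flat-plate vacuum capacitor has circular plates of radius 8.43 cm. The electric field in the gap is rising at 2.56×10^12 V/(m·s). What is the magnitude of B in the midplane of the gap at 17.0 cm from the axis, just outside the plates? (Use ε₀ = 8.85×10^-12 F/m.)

I_d = ε₀ dΦ_E/dt = ε₀ πR² (dE/dt) = (8.85×10^-12)(0.02233)(2.56×10^12) = 0.5059 A through the full plate area.
For r ≥ R the full I_d is enclosed: B = μ₀ I_d/(2πr) = (4π×10^-7)(0.5059)/(2π·0.170) = 5.95×10^-7 T.

5.95×10^-7 T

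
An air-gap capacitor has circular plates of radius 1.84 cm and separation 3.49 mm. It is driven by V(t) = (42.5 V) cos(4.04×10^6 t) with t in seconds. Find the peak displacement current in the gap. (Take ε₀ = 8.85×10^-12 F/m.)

(dE/dt)_max = V₀ω/d = 4.920×10^10 V/(m·s); ω = 4.04×10^6 rad/s.
I_d,max = ε₀ A (dE/dt)_max = (8.85×10^-12)(1.064×10^-3)(4.920×10^10) = 4.63×10^-4 A.

4.63×10^-4 A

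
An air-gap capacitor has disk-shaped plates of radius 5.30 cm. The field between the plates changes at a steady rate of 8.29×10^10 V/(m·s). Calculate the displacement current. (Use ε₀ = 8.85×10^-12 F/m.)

6.47×10^-3 A

With a uniform field, Φ_E = EA, so I_d = ε₀ A dE/dt = 6.47×10^-3 A.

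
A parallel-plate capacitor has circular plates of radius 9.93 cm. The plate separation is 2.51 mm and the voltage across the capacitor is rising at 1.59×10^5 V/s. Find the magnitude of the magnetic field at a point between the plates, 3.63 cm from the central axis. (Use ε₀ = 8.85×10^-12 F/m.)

1.28×10^-11 T

With E = V/d, dE/dt = 6.335×10^7 V/(m·s) and πR² = 0.03098 m², giving I_d = ε₀ πR² dE/dt = 1.737×10^-5 A.
For r < R the Ampère–Maxwell law gives B(2πr) = μ₀ I_d (r²/R²), so B = μ₀ I_d r/(2πR²) = (4π×10^-7)(1.737×10^-5)(0.0363)/(2π·0.0993²) = 1.28×10^-11 T.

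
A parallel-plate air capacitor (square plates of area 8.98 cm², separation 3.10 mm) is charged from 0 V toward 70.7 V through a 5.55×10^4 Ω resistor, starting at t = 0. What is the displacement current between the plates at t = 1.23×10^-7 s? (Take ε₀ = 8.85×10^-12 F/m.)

5.37×10^-4 A

C = ε₀A/d = (8.85×10^-12)(8.98×10^-4)/(3.10×10^-3) = 2.564×10^-12 F, so τ = RC = 1.423×10^-7 s.
The conduction current is I(t) = (V₀/R) e^(−t/τ), and the displacement current between the plates equals it.
t/τ = 0.8644; I_d = (70.7/5.55×10^4) · e^(−0.8644) = (1.274×10^-3)(0.4213) = 5.37×10^-4 A.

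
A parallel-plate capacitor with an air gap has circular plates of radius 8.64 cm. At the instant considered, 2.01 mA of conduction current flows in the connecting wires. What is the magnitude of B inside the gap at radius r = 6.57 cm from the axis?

Between the plates the displacement current equals the wire current: I_d = 2.01 mA = 2.01×10^-3 A.
An Ampèrian loop of radius r encloses a fraction (r/R)² of I_d. Then B·2πr = μ₀ I_d (r/R)², giving B = μ₀ I_d r/(2πR²) = 3.54×10^-9 T.

3.54×10^-9 T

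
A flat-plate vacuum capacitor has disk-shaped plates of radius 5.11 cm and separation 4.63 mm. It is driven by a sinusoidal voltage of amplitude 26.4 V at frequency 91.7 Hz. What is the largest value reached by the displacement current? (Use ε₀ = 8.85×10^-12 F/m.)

C = ε₀A/d = (8.85×10^-12)(8.203×10^-3)/(4.63×10^-3) = 1.568×10^-11 F; ω = 2πf = 576.2 rad/s.
I_d = C dV/dt, so |I_d|_max = C V₀ ω = (1.568×10^-11)(26.4)(576.2) = 2.39×10^-7 A.

2.39×10^-7 A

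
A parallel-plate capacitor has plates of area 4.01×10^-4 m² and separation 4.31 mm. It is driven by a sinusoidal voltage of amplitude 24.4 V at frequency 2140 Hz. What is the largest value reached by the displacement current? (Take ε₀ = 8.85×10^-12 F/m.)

2.70×10^-7 A

(dE/dt)_max = V₀ω/d = 7.614×10^7 V/(m·s); ω = 2πf = 1.345×10^4 rad/s.
I_d,max = ε₀ A (dE/dt)_max = (8.85×10^-12)(4.01×10^-4)(7.614×10^7) = 2.70×10^-7 A.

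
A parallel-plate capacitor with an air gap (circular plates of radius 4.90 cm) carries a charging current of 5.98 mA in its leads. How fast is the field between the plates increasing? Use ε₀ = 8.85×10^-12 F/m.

8.96×10^10 V/(m·s)

The displacement current between the plates equals the conduction current, I_d = 5.98 mA.
Inverting I_d = ε₀ A dE/dt gives dE/dt = 5.98×10^-3 / (8.85×10^-12 · 7.543×10^-3) = 8.96×10^10 V/(m·s).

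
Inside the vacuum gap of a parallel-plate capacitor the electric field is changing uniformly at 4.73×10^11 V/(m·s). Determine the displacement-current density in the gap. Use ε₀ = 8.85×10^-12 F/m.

J_d = ε₀ ∂E/∂t, so J_d = 4.19 A/m².

4.19 A/m²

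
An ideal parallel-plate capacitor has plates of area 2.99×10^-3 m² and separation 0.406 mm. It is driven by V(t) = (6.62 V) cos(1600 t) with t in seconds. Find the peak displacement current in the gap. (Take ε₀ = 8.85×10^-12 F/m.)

6.90×10^-7 A

The displacement current equals the conduction current C dV/dt, which peaks at C V₀ ω.
With C = ε₀A/d = (8.85×10^-12)(2.99×10^-3)/(4.06×10^-4) = 6.518×10^-11 F and ω = 1600 rad/s, I_d,max = (6.518×10^-11)(6.62)(1600) = 6.90×10^-7 A.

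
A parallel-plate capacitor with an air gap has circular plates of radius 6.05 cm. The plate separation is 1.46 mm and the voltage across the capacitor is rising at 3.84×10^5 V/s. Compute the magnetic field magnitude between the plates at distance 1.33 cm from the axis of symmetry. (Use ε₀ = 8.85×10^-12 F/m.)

1.95×10^-11 T

I_d = C dV/dt with C = ε₀πR²/d = 6.971×10^-11 F, so I_d = (6.971×10^-11)(3.84×10^5) = 2.677×10^-5 A.
An Ampèrian loop of radius r encloses a fraction (r/R)² of I_d. Then B·2πr = μ₀ I_d (r/R)², giving B = μ₀ I_d r/(2πR²) = 1.95×10^-11 T.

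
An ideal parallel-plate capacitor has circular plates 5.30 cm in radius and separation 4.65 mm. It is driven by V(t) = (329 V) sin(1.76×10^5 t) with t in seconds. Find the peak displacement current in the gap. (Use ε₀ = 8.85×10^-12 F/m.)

9.73×10^-4 A

C = ε₀A/d = (8.85×10^-12)(8.825×10^-3)/(4.65×10^-3) = 1.680×10^-11 F; ω = 1.76×10^5 rad/s.
I_d = C dV/dt, so |I_d|_max = C V₀ ω = (1.680×10^-11)(329)(1.76×10^5) = 9.73×10^-4 A.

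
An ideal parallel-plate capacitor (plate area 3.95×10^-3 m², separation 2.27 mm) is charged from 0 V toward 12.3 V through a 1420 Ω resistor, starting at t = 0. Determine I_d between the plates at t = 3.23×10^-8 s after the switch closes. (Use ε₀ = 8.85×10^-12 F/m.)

1.98×10^-3 A

With C = ε₀A/d = (8.85×10^-12)(3.95×10^-3)/(2.27×10^-3) = 1.540×10^-11 F, the time constant is τ = RC = 2.187×10^-8 s, so t/τ = 1.477 and e^(−t/τ) = 0.2283.
I_d = I_cond = (V₀/R) e^(−t/τ) = (8.662×10^-3)(0.2283) = 1.98×10^-3 A.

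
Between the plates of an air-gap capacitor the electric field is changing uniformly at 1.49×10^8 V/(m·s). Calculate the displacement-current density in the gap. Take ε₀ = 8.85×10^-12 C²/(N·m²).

J_d = ε₀ dE/dt = (8.85×10^-12)(1.49×10^8) = 1.32×10^-3 A/m².

1.32×10^-3 A/m²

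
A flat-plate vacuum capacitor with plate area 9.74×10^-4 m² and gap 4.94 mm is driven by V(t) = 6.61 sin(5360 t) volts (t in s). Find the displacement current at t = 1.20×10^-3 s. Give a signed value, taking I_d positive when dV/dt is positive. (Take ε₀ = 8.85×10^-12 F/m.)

6.11×10^-8 A

C = ε₀A/d = (8.85×10^-12)(9.74×10^-4)/(4.94×10^-3) = 1.745×10^-12 F. dV/dt = V₀ω·cos(ωt); at ωt = 6.432 rad this factor is 0.9889.
I_d = C dV/dt = (1.745×10^-12)(6.61)(5360)(0.9889) = 6.11×10^-8 A.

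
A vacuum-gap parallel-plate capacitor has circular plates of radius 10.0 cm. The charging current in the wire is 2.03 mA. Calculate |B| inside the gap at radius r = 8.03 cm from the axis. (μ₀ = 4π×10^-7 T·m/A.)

3.26×10^-9 T

No conduction current crosses the gap, so I_d there equals the 2.03×10^-3 A in the leads.
An Ampèrian loop of radius r encloses a fraction (r/R)² of I_d. Then B·2πr = μ₀ I_d (r/R)², giving B = μ₀ I_d r/(2πR²) = 3.26×10^-9 T.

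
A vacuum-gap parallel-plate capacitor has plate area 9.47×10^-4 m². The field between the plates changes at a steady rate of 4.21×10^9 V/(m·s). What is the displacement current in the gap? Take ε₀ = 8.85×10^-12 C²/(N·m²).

I_d = ε₀ A (dE/dt) = (8.85×10^-12)(9.47×10^-4 m²)(4.21×10^9) = 3.53×10^-5 A.

3.53×10^-5 A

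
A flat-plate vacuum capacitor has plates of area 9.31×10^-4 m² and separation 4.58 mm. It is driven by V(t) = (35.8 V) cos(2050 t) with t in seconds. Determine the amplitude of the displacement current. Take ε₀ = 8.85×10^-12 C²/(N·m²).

The displacement current equals the conduction current C dV/dt, which peaks at C V₀ ω.
With C = ε₀A/d = (8.85×10^-12)(9.31×10^-4)/(4.58×10^-3) = 1.799×10^-12 F and ω = 2050 rad/s, I_d,max = (1.799×10^-12)(35.8)(2050) = 1.32×10^-7 A.

1.32×10^-7 A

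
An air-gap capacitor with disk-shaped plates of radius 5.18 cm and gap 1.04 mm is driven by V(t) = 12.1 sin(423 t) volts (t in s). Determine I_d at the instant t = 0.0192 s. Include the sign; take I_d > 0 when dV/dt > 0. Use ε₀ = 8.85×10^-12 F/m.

dV/dt = (12.1)(423)·cos(8.1216) = -1353 V/s.
I_d = C dV/dt with C = ε₀A/d = (8.85×10^-12)(8.430×10^-3)/(1.04×10^-3) = 7.174×10^-11 F, so I_d = (7.174×10^-11)(-1353) = -9.71×10^-8 A.

-9.71×10^-8 A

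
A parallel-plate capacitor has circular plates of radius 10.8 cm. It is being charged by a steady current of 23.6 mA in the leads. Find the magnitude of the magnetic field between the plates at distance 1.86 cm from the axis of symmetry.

Between the plates the displacement current equals the wire current: I_d = 23.6 mA = 0.0236 A.
∮B·dl = μ₀ I_d,enc with I_d,enc = I_d r²/R² = 7.000×10^-4 A; so B = μ₀ I_d,enc/(2πr) = 7.53×10^-9 T.

7.53×10^-9 T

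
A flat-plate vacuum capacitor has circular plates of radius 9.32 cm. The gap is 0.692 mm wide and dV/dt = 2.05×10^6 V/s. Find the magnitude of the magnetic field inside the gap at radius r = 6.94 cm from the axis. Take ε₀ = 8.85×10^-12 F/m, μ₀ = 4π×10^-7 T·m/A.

With E = V/d, dE/dt = 2.962×10^9 V/(m·s) and πR² = 0.02729 m², giving I_d = ε₀ πR² dE/dt = 7.154×10^-4 A.
An Ampèrian loop of radius r encloses a fraction (r/R)² of I_d. Then B·2πr = μ₀ I_d (r/R)², giving B = μ₀ I_d r/(2πR²) = 1.14×10^-9 T.

1.14×10^-9 T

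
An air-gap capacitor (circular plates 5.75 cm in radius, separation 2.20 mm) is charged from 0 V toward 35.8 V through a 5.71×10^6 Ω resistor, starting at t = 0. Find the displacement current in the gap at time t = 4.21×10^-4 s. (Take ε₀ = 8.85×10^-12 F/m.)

1.07×10^-6 A

C = ε₀A/d = (8.85×10^-12)(0.01039)/(2.20×10^-3) = 4.180×10^-11 F and τ = RC = 2.387×10^-4 s. I_d in the gap equals the RC charging current.
I_d(t) = (V₀/R) e^(−t/τ) = 6.270×10^-6 · e^(−1.764) = 1.07×10^-6 A.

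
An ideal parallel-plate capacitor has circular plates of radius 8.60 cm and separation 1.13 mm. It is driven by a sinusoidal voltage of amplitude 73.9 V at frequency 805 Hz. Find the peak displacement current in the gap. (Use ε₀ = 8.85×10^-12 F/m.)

6.80×10^-5 A

The displacement current equals the conduction current C dV/dt, which peaks at C V₀ ω.
With C = ε₀A/d = (8.85×10^-12)(0.02324)/(1.13×10^-3) = 1.820×10^-10 F and ω = 2πf = 5058 rad/s, I_d,max = (1.820×10^-10)(73.9)(5058) = 6.80×10^-5 A.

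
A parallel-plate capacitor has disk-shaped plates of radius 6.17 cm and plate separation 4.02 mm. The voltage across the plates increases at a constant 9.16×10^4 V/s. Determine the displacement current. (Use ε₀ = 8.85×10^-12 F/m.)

2.41×10^-6 A

The field between the plates is E = V/d, so dE/dt = (9.16×10^4)/(4.02×10^-3 m) = 2.279×10^7 V/(m·s).
I_d = ε₀ A (dE/dt) = (8.85×10^-12)(0.01196)(2.279×10^7) = 2.41×10^-6 A.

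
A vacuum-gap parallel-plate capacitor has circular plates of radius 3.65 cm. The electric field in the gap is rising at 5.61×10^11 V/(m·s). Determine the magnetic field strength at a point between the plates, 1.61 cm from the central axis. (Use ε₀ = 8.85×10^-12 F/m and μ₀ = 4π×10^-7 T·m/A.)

5.02×10^-8 T

Through the whole plate area (πR² = 4.185×10^-3 m²), I_d = ε₀ πR² dE/dt = 0.02078 A.
An Ampèrian loop of radius r encloses a fraction (r/R)² of I_d. Then B·2πr = μ₀ I_d (r/R)², giving B = μ₀ I_d r/(2πR²) = 5.02×10^-8 T.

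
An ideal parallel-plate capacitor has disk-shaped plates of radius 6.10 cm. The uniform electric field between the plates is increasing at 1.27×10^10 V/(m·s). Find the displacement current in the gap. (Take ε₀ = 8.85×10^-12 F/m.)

1.31×10^-3 A

With a uniform field, Φ_E = EA, so I_d = ε₀ A dE/dt = 1.31×10^-3 A.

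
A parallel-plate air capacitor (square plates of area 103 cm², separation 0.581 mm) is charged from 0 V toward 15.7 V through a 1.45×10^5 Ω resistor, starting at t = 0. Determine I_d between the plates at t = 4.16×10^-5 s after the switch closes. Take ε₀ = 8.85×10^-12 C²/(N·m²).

With C = ε₀A/d = (8.85×10^-12)(0.0103)/(5.81×10^-4) = 1.569×10^-10 F, the time constant is τ = RC = 2.275×10^-5 s, so t/τ = 1.829 and e^(−t/τ) = 0.1606.
I_d = I_cond = (V₀/R) e^(−t/τ) = (1.083×10^-4)(0.1606) = 1.74×10^-5 A.

1.74×10^-5 A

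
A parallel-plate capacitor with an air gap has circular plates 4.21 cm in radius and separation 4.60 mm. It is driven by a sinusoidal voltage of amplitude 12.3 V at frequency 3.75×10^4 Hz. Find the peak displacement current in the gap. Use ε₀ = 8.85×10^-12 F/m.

3.10×10^-5 A

The displacement current equals the conduction current C dV/dt, which peaks at C V₀ ω.
With C = ε₀A/d = (8.85×10^-12)(5.568×10^-3)/(4.60×10^-3) = 1.071×10^-11 F and ω = 2πf = 2.356×10^5 rad/s, I_d,max = (1.071×10^-11)(12.3)(2.356×10^5) = 3.10×10^-5 A.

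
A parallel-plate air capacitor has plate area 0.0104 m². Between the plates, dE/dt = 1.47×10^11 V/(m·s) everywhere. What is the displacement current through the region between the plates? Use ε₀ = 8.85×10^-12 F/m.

With a uniform field, Φ_E = EA, so I_d = ε₀ A dE/dt = 0.0135 A.

0.0135 A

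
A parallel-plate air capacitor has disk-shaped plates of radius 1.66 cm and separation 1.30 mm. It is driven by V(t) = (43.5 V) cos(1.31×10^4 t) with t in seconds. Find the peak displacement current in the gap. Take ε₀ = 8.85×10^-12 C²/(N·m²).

C = ε₀A/d = (8.85×10^-12)(8.657×10^-4)/(1.30×10^-3) = 5.893×10^-12 F; ω = 1.31×10^4 rad/s.
I_d = C dV/dt, so |I_d|_max = C V₀ ω = (5.893×10^-12)(43.5)(1.31×10^4) = 3.36×10^-6 A.

3.36×10^-6 A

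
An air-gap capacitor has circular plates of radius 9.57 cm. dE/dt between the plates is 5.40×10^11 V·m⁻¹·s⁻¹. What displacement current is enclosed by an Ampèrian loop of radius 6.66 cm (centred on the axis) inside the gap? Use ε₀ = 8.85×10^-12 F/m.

0.0666 A

I_d = ε₀ dΦ_E/dt = ε₀ πR² (dE/dt) = (8.85×10^-12)(0.02877)(5.40×10^11) = 0.1375 A through the full plate area.
Since J_d is uniform, the enclosed fraction is (r/R)² = 0.4843, giving I_d,enc = 0.0666 A.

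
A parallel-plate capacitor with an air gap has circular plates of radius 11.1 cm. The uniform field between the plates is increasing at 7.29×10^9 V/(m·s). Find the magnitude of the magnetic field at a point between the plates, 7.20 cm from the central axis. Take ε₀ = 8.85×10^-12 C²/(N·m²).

Through the whole plate area (πR² = 0.03871 m²), I_d = ε₀ πR² dE/dt = 2.497×10^-3 A.
∮B·dl = μ₀ I_d,enc with I_d,enc = I_d r²/R² = 1.051×10^-3 A; so B = μ₀ I_d,enc/(2πr) = 2.92×10^-9 T.

2.92×10^-9 T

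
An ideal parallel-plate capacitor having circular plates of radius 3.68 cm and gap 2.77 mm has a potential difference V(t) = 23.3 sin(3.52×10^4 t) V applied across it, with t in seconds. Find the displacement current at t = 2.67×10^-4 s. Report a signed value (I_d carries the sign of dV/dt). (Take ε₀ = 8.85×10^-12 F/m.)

dE/dt = (V₀ω/d)·cos(ωt) with ωt = 9.3984 rad: (23.3)(3.52×10^4)(-0.9997)/(2.77×10^-3) = -2.960×10^8 V/(m·s).
I_d = ε₀ A dE/dt = (8.85×10^-12)(4.254×10^-3)(-2.960×10^8) = -1.11×10^-5 A.

-1.11×10^-5 A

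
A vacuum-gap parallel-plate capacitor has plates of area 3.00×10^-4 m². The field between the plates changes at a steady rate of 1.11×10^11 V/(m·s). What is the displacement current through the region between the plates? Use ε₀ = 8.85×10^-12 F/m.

With a uniform field, Φ_E = EA, so I_d = ε₀ A dE/dt = 2.95×10^-4 A.

2.95×10^-4 A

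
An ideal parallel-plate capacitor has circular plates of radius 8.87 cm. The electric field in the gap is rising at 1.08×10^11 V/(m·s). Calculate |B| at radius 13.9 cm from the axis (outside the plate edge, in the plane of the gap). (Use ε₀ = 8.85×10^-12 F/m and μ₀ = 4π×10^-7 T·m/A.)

3.40×10^-8 T

Total displacement current: I_d = ε₀(πR²)(dE/dt) = (8.85×10^-12)(0.02472)(1.08×10^11) = 0.02363 A.
With r > R the enclosed displacement current is the full I_d; B = μ₀ I_d / (2πr) = 3.40×10^-8 T.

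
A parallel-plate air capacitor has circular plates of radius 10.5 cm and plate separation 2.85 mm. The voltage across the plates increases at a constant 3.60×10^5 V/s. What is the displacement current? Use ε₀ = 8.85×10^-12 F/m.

The field between the plates is E = V/d, so dE/dt = (3.60×10^5)/(2.85×10^-3 m) = 1.263×10^8 V/(m·s).
I_d = ε₀ A (dE/dt) = (8.85×10^-12)(0.03464)(1.263×10^8) = 3.87×10^-5 A.

3.87×10^-5 A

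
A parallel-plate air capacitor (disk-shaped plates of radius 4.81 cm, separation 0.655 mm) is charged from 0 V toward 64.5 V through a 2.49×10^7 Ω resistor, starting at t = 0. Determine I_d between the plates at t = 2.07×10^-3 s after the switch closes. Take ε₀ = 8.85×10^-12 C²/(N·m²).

1.11×10^-6 A

With C = ε₀A/d = (8.85×10^-12)(7.268×10^-3)/(6.55×10^-4) = 9.820×10^-11 F, the time constant is τ = RC = 2.445×10^-3 s, so t/τ = 0.8466 and e^(−t/τ) = 0.4289.
I_d = I_cond = (V₀/R) e^(−t/τ) = (2.590×10^-6)(0.4289) = 1.11×10^-6 A.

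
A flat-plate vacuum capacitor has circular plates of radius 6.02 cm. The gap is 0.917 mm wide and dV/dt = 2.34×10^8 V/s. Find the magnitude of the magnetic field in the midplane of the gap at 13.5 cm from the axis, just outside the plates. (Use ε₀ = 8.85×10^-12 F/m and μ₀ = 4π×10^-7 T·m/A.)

3.81×10^-8 T

With E = V/d, dE/dt = 2.552×10^11 V/(m·s) and πR² = 0.01139 m², giving I_d = ε₀ πR² dE/dt = 0.02572 A.
For r ≥ R the full I_d is enclosed: B = μ₀ I_d/(2πr) = (4π×10^-7)(0.02572)/(2π·0.135) = 3.81×10^-8 T.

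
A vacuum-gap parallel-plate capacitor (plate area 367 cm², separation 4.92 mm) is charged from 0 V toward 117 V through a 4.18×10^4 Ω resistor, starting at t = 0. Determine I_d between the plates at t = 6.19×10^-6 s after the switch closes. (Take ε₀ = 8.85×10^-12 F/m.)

2.97×10^-4 A

With C = ε₀A/d = (8.85×10^-12)(0.0367)/(4.92×10^-3) = 6.602×10^-11 F, the time constant is τ = RC = 2.760×10^-6 s, so t/τ = 2.243 and e^(−t/τ) = 0.1061.
I_d = I_cond = (V₀/R) e^(−t/τ) = (2.799×10^-3)(0.1061) = 2.97×10^-4 A.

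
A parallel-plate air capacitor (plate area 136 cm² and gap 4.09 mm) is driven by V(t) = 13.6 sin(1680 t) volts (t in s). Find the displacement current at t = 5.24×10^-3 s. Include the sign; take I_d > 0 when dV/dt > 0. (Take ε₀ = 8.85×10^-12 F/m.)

dE/dt = (V₀ω/d)·cos(ωt) with ωt = 8.8032 rad: (13.6)(1680)(-0.8130)/(4.09×10^-3) = -4.542×10^6 V/(m·s).
I_d = ε₀ A dE/dt = (8.85×10^-12)(0.0136)(-4.542×10^6) = -5.47×10^-7 A.

-5.47×10^-7 A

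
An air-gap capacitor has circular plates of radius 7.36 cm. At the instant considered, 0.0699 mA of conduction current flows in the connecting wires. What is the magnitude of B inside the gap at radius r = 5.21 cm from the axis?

By continuity the displacement current in the gap matches the conduction current: I_d = 6.99×10^-5 A.
An Ampèrian loop of radius r encloses a fraction (r/R)² of I_d. Then B·2πr = μ₀ I_d (r/R)², giving B = μ₀ I_d r/(2πR²) = 1.34×10^-10 T.

1.34×10^-10 T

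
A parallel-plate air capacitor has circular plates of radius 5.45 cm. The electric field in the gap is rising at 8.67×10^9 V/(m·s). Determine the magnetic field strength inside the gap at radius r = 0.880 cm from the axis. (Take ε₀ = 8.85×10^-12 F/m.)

Through the whole plate area (πR² = 9.331×10^-3 m²), I_d = ε₀ πR² dE/dt = 7.160×10^-4 A.
An Ampèrian loop of radius r encloses a fraction (r/R)² of I_d. Then B·2πr = μ₀ I_d (r/R)², giving B = μ₀ I_d r/(2πR²) = 4.24×10^-10 T.

4.24×10^-10 T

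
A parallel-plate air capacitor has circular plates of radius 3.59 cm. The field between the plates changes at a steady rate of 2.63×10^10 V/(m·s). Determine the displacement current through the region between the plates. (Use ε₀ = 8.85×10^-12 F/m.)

9.42×10^-4 A

The displacement current is ε₀ times dΦ_E/dt = ε₀ A dE/dt = (8.85×10^-12)(4.049×10^-3)(2.63×10^10) = 9.42×10^-4 A.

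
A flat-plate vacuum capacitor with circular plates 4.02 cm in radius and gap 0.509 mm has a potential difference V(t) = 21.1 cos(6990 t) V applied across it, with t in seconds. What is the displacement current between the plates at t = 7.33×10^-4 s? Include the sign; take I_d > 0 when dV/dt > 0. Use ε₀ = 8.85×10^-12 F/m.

1.19×10^-5 A

C = ε₀A/d = (8.85×10^-12)(5.077×10^-3)/(5.09×10^-4) = 8.827×10^-11 F. dV/dt = V₀ω·−sin(ωt); at ωt = 5.12367 rad this factor is 0.9166.
I_d = C dV/dt = (8.827×10^-11)(21.1)(6990)(0.9166) = 1.19×10^-5 A.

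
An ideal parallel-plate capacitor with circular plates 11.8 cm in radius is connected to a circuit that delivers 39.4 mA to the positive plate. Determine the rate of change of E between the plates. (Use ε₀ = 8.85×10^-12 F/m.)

1.02×10^11 V/(m·s)

Charge continuity gives I_d = I = 0.0394 A between the plates.
Then dE/dt = I_d/(ε₀A) = 1.02×10^11 V/(m·s).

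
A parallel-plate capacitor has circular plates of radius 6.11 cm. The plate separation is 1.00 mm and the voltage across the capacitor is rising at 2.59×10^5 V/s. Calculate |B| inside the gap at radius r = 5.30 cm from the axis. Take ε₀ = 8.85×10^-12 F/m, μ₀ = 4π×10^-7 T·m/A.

With E = V/d, dE/dt = 2.590×10^8 V/(m·s) and πR² = 0.01173 m², giving I_d = ε₀ πR² dE/dt = 2.689×10^-5 A.
∮B·dl = μ₀ I_d,enc with I_d,enc = I_d r²/R² = 2.023×10^-5 A; so B = μ₀ I_d,enc/(2πr) = 7.63×10^-11 T.

7.63×10^-11 T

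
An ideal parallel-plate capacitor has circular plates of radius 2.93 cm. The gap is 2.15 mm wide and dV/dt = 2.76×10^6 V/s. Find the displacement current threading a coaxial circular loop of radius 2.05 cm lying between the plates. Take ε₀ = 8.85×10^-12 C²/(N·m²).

I_d = C dV/dt with C = ε₀πR²/d = 1.110×10^-11 F, so I_d = (1.110×10^-11)(2.76×10^6) = 3.064×10^-5 A.
Through an area πr² the displacement current is I_d·(πr²/πR²) = I_d (r/R)² = 1.50×10^-5 A.

1.50×10^-5 A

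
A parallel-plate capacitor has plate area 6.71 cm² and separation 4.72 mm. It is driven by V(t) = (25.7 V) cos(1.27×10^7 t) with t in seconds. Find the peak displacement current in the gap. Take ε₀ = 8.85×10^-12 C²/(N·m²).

4.11×10^-4 A

(dE/dt)_max = V₀ω/d = 6.915×10^10 V/(m·s); ω = 1.27×10^7 rad/s.
I_d,max = ε₀ A (dE/dt)_max = (8.85×10^-12)(6.71×10^-4)(6.915×10^10) = 4.11×10^-4 A.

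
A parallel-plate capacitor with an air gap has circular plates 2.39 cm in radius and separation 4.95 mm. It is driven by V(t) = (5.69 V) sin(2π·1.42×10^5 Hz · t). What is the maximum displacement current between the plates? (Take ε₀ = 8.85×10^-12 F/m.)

(dE/dt)_max = V₀ω/d = 1.026×10^9 V/(m·s); ω = 2πf = 8.922×10^5 rad/s.
I_d,max = ε₀ A (dE/dt)_max = (8.85×10^-12)(1.795×10^-3)(1.026×10^9) = 1.63×10^-5 A.

1.63×10^-5 A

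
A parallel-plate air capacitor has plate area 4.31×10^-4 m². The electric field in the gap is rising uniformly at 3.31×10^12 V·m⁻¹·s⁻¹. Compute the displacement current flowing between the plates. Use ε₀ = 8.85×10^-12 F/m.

0.0126 A

The displacement current is ε₀ times dΦ_E/dt = ε₀ A dE/dt = (8.85×10^-12)(4.31×10^-4)(3.31×10^12) = 0.0126 A.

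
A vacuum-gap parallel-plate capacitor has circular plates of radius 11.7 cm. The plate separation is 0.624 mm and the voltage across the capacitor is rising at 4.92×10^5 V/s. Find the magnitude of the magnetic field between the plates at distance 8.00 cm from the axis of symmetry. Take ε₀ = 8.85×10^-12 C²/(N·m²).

I_d = C dV/dt with C = ε₀πR²/d = 6.100×10^-10 F, so I_d = (6.100×10^-10)(4.92×10^5) = 3.001×10^-4 A.
For r < R the Ampère–Maxwell law gives B(2πr) = μ₀ I_d (r²/R²), so B = μ₀ I_d r/(2πR²) = (4π×10^-7)(3.001×10^-4)(0.0800)/(2π·0.117²) = 3.51×10^-10 T.

3.51×10^-10 T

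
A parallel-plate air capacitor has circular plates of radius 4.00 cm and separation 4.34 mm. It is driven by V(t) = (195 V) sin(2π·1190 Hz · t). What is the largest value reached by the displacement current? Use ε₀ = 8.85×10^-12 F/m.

(dE/dt)_max = V₀ω/d = 3.359×10^8 V/(m·s); ω = 2πf = 7477 rad/s.
I_d,max = ε₀ A (dE/dt)_max = (8.85×10^-12)(5.027×10^-3)(3.359×10^8) = 1.49×10^-5 A.

1.49×10^-5 A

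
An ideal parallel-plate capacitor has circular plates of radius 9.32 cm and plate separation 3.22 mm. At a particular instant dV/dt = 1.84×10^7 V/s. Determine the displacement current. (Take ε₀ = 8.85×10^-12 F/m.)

1.38×10^-3 A

The displacement current equals the charging current C dV/dt. With C = ε₀A/d = (8.85×10^-12)(0.02729)/(3.22×10^-3) = 7.501×10^-11 F, I_d = (7.501×10^-11)(1.84×10^7) = 1.38×10^-3 A.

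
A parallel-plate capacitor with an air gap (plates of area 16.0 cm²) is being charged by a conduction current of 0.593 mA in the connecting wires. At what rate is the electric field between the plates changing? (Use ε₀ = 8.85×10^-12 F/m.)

4.19×10^10 V/(m·s)

By continuity, I_d in the gap equals the 0.593 mA flowing in the wire.
Inverting I_d = ε₀ A dE/dt gives dE/dt = 5.93×10^-4 / (8.85×10^-12 · 1.60×10^-3) = 4.19×10^10 V/(m·s).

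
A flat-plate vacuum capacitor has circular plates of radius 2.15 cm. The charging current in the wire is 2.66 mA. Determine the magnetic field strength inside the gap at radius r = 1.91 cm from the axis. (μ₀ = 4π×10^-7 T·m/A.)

Between the plates the displacement current equals the wire current: I_d = 2.66 mA = 2.66×10^-3 A.
For r < R the Ampère–Maxwell law gives B(2πr) = μ₀ I_d (r²/R²), so B = μ₀ I_d r/(2πR²) = (4π×10^-7)(2.66×10^-3)(0.0191)/(2π·0.0215²) = 2.20×10^-8 T.

2.20×10^-8 T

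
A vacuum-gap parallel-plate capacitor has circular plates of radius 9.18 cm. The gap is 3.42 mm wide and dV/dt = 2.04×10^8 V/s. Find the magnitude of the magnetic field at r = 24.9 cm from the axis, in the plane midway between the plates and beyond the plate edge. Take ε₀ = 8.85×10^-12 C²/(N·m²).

1.12×10^-8 T

I_d = C dV/dt with C = ε₀πR²/d = 6.850×10^-11 F, so I_d = (6.850×10^-11)(2.04×10^8) = 0.01397 A.
For r ≥ R the full I_d is enclosed: B = μ₀ I_d/(2πr) = (4π×10^-7)(0.01397)/(2π·0.249) = 1.12×10^-8 T.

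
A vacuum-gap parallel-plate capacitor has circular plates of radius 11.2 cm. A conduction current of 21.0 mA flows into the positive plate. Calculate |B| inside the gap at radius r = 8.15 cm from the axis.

2.73×10^-8 T

No conduction current crosses the gap, so I_d there equals the 0.0210 A in the leads.
∮B·dl = μ₀ I_d,enc with I_d,enc = I_d r²/R² = 0.01112 A; so B = μ₀ I_d,enc/(2πr) = 2.73×10^-8 T.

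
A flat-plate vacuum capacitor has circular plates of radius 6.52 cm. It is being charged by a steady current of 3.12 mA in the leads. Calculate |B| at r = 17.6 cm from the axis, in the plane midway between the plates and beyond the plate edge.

Between the plates the displacement current equals the wire current: I_d = 3.12 mA = 3.12×10^-3 A.
With r > R the enclosed displacement current is the full I_d; B = μ₀ I_d / (2πr) = 3.55×10^-9 T.

3.55×10^-9 T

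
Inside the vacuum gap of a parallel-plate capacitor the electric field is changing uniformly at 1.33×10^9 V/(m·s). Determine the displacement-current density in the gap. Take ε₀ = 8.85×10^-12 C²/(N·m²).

0.0118 A/m²

J_d = ε₀ ∂E/∂t, so J_d = 0.0118 A/m².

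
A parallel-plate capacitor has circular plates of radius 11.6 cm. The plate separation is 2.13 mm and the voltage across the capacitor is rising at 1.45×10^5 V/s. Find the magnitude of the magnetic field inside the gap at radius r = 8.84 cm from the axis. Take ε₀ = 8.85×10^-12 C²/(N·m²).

3.35×10^-11 T

With E = V/d, dE/dt = 6.808×10^7 V/(m·s) and πR² = 0.04227 m², giving I_d = ε₀ πR² dE/dt = 2.547×10^-5 A.
For r < R the Ampère–Maxwell law gives B(2πr) = μ₀ I_d (r²/R²), so B = μ₀ I_d r/(2πR²) = (4π×10^-7)(2.547×10^-5)(0.0884)/(2π·0.116²) = 3.35×10^-11 T.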